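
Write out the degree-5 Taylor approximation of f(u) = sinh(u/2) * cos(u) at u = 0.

41*u^5/3840 - 11*u^3/48 + u/2

Expand each factor separately, then convolve coefficients.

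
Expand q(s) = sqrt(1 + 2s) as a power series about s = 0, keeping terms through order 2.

-s^2/2 + s + 1

[s^0] = 1;  [s^1] = 1;  [s^2] = -1/2.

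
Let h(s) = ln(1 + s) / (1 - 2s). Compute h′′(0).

Multiply the two series term by term and collect like powers.
From the series, [s^2] h = 3/2; multiply by 2! = 2 to get 3.

3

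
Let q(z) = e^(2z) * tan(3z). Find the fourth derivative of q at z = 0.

Take the Cauchy product of the two expansions.
The coefficient of z^4 in the expansion is 22, so q^(4)(0) = 4! * (22) = 528.

528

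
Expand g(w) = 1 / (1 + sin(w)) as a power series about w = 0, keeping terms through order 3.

-5*w^3/6 + w^2 - w + 1

Use the geometric series for the reciprocal, then substitute.
g(0) = 1
g′(0) = -1
g′′(0) = 2
g′′′(0) = -5
The Taylor polynomial is Σ g^(k)(0)/k! · w^k.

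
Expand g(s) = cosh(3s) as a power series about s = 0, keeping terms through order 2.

Use the known series and substitute for the argument.
g(0) = 1
g′(0) = 0
g′′(0) = 9

9*s^2/2 + 1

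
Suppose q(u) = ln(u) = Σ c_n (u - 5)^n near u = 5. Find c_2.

-1/50

q(5) = ln(5)
q′(5) = 1/5
q′′(5) = -1/25
Then c_k = q^(k)(5)/k! gives each Taylor coefficient.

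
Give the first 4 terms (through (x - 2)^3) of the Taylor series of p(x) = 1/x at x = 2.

-(x - 2)^3/16 + (x - 2)^2/8 - (x - 2)/4 + 1/2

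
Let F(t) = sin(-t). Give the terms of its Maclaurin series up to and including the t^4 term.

Differentiate repeatedly and evaluate at the center.
F(0) = 0
F′(0) = -1
F′′(0) = 0
F′′′(0) = 1
F^(4)(0) = 0
Then c_k = F^(k)(0)/k! gives each Taylor coefficient.

t^3/6 - t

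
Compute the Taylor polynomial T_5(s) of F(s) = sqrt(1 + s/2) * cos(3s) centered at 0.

6631*s^5/8192 + 7195*s^4/2048 - 143*s^3/128 - 145*s^2/32 + s/4 + 1

Take the Cauchy product of the two expansions.
F(0) = 1
F′(0) = 1/4
F′′(0) = -145/16
F′′′(0) = -429/64
F^(4)(0) = 21585/256
F^(5)(0) = 99465/1024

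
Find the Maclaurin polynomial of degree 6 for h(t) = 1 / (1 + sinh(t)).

77*t^6/45 - 181*t^5/120 + 4*t^4/3 - 7*t^3/6 + t^2 - t + 1

Write 1/(1+u) = 1 - u + u^2 - u^3 + ... and substitute the series for u.
h(0) = 1
h′(0) = -1
h′′(0) = 2
h′′′(0) = -7
h^(4)(0) = 32
h^(5)(0) = -181
h^(6)(0) = 1232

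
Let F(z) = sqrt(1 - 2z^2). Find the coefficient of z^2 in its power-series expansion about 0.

F(0) = 1
F′(0) = 0
F′′(0) = -2
Dividing each by k! gives the coefficients c_0, ..., c_2.

-1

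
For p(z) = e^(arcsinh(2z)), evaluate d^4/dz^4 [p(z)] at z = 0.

-48

Compose series: expand the inner function first, then feed it into the outer expansion.
The coefficient of z^4 in the expansion is -2, so p^(4)(0) = 4! * (-2) = -48.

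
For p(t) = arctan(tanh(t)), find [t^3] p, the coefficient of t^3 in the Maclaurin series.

-2/3

Compose series: expand the inner function first, then feed it into the outer expansion.
p(0) = 0
p′(0) = 1
p′′(0) = 0
p′′′(0) = -4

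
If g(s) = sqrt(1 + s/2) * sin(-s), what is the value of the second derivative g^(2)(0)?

Write out both Maclaurin series and multiply, keeping only the needed powers.
From the series, [s^2] g = -1/4; multiply by 2! = 2 to get -1/2.

-1/2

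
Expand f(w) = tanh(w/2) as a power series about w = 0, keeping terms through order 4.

[w^0] = 0;  [w^1] = 1/2;  [w^2] = 0;  [w^3] = -1/24;  [w^4] = 0.

-w^3/24 + w/2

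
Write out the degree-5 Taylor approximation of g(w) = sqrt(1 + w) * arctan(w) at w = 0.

389*w^5/1920 - 5*w^4/48 - 11*w^3/24 + w^2/2 + w

Multiply the two series term by term and collect like powers.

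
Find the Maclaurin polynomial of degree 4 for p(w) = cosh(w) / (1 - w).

37*w^4/24 + 3*w^3/2 + 3*w^2/2 + w + 1

Take the Cauchy product of the two expansions.
p(0) = 1
p′(0) = 1
p′′(0) = 3
p′′′(0) = 9
p^(4)(0) = 37
Dividing each by k! gives the coefficients c_0, ..., c_4.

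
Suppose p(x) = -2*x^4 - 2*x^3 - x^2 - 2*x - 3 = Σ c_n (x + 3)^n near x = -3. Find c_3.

22

Use the known series and substitute for the argument.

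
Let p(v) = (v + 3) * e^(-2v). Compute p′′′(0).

-12

Distribute the polynomial across the series and collect like powers.
From the series, [v^3] p = -2; multiply by 3! = 6 to get -12.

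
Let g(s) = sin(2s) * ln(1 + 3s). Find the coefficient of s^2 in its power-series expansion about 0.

6

Write out both Maclaurin series and multiply, keeping only the needed powers.
So c_2 = g′′(0)/2! = 6.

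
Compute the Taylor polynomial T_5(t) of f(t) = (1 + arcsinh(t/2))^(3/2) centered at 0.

169*t^5/40960 - 13*t^4/2048 - 5*t^3/128 + 3*t^2/32 + 3*t/4 + 1

Plug the Maclaurin series of the inner function into that of the outer and collect terms.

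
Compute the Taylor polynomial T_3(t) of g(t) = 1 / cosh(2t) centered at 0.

Invert the denominator's series and multiply.
g(0) = 1
g′(0) = 0
g′′(0) = -4
g′′′(0) = 0
Then c_k = g^(k)(0)/k! gives each Taylor coefficient.

1 - 2*t^2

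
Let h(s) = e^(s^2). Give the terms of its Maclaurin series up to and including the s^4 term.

s^4/2 + s^2 + 1

h(0) = 1
h′(0) = 0
h′′(0) = 2
h′′′(0) = 0
h^(4)(0) = 12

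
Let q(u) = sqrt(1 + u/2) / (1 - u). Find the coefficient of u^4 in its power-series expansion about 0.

2507/2048

Multiply the two series term by term and collect like powers.
q(0) = 1
q′(0) = 5/4
q′′(0) = 39/16
q′′′(0) = 471/64
q^(4)(0) = 7521/256
So c_4 = q^(4)(0)/4! = 2507/2048.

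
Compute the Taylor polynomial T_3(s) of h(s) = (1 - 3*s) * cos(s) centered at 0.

3*s^3/2 - s^2/2 - 3*s + 1

Multiply each power in the prefactor through the base expansion.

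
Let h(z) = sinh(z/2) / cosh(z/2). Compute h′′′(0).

-1/4

Write the quotient as an unknown series and match coefficients against numerator = denominator · series.
From the series, [z^3] h = -1/24; multiply by 3! = 6 to get -1/4.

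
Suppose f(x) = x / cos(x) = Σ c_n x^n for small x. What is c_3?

1/2

Invert the denominator's series and multiply.
[x^0] = 0;  [x^1] = 1;  [x^2] = 0;  [x^3] = 1/2.
So c_3 = f′′′(0)/3! = 1/2.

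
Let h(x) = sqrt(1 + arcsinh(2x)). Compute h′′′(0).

-1

Compose series: expand the inner function first, then feed it into the outer expansion.
The coefficient of x^3 in the expansion is -1/6, so h′′′(0) = 3! * (-1/6) = -1.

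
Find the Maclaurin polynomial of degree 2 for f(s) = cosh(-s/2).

s^2/8 + 1

f(0) = 1
f′(0) = 0
f′′(0) = 1/4
Dividing each by k! gives the coefficients c_0, ..., c_2.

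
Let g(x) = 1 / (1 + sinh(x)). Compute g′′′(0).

-7

Use the geometric series for the reciprocal, then substitute.
The coefficient of x^3 in the expansion is -7/6, so g′′′(0) = 3! * (-7/6) = -7.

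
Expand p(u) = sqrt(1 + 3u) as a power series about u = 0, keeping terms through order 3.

27*u^3/16 - 9*u^2/8 + 3*u/2 + 1

p(0) = 1
p′(0) = 3/2
p′′(0) = -9/4
p′′′(0) = 81/8
Dividing each by k! gives the coefficients c_0, ..., c_3.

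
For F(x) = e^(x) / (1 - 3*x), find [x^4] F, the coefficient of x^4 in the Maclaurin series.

2713/24

Use 1/(1 - r) = Σ r^k on the denominator, then take the Cauchy product.
[x^0] = 1;  [x^1] = 4;  [x^2] = 25/2;  [x^3] = 113/3;  [x^4] = 2713/24.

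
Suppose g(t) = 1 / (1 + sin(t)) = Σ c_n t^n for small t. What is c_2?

1

Use the geometric series for the reciprocal, then substitute.
g(0) = 1
g′(0) = -1
g′′(0) = 2
Dividing each by k! gives the coefficients c_0, ..., c_2.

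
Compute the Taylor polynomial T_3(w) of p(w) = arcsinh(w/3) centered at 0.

Differentiate repeatedly and evaluate at the center.
[w^0] = 0;  [w^1] = 1/3;  [w^2] = 0;  [w^3] = -1/162.

-w^3/162 + w/3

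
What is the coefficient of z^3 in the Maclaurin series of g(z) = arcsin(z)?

1/6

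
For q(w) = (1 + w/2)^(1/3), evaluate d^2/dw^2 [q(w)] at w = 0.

-1/18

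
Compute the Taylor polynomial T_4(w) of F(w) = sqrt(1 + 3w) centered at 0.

-405*w^4/128 + 27*w^3/16 - 9*w^2/8 + 3*w/2 + 1

Use the known series and substitute for the argument.
F(0) = 1
F′(0) = 3/2
F′′(0) = -9/4
F′′′(0) = 81/8
F^(4)(0) = -1215/16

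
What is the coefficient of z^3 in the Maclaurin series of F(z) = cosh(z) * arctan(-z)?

-1/6

Write out both Maclaurin series and multiply, keeping only the needed powers.
F(0) = 0
F′(0) = -1
F′′(0) = 0
F′′′(0) = -1
So c_3 = F′′′(0)/3! = -1/6.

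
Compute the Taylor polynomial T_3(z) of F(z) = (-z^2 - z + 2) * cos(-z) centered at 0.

z^3/2 - 2*z^2 - z + 2

Distribute the polynomial across the series and collect like powers.
F(0) = 2
F′(0) = -1
F′′(0) = -4
F′′′(0) = 3
Then c_k = F^(k)(0)/k! gives each Taylor coefficient.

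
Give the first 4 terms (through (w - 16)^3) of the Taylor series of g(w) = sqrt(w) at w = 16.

g(16) = 4
g′(16) = 1/8
g′′(16) = -1/256
g′′′(16) = 3/8192

(w - 16)^3/16384 - (w - 16)^2/512 + (w - 16)/8 + 4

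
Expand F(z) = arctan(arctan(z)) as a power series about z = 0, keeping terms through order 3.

-2*z^3/3 + z

Let u equal the inner series; expand the outer function in u and truncate.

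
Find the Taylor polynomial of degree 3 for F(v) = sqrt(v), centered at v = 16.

[(v - 16)^0] = 4;  [(v - 16)^1] = 1/8;  [(v - 16)^2] = -1/512;  [(v - 16)^3] = 1/16384.

(v - 16)^3/16384 - (v - 16)^2/512 + (v - 16)/8 + 4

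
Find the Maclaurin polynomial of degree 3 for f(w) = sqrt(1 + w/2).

[w^0] = 1;  [w^1] = 1/4;  [w^2] = -1/32;  [w^3] = 1/128.

w^3/128 - w^2/32 + w/4 + 1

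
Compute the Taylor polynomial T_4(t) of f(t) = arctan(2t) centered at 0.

[t^0] = 0;  [t^1] = 2;  [t^2] = 0;  [t^3] = -8/3;  [t^4] = 0.

-8*t^3/3 + 2*t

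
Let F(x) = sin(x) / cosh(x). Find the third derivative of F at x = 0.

Divide the numerator series by the denominator series (power-series long division).
The coefficient of x^3 in the expansion is -2/3, so F′′′(0) = 3! * (-2/3) = -4.

-4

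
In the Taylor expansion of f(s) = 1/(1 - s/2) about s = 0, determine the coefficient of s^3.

1/8

Apply the Taylor formula c_k = f^(k)(a)/k!.
f(0) = 1
f′(0) = 1/2
f′′(0) = 1/2
f′′′(0) = 3/4
So c_3 = f′′′(0)/3! = 1/8.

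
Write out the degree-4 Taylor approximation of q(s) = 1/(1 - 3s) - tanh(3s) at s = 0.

Add the two expansions coefficient-wise.
q(0) = 1
q′(0) = 0
q′′(0) = 18
q′′′(0) = 216
q^(4)(0) = 1944
Then c_k = q^(k)(0)/k! gives each Taylor coefficient.

81*s^4 + 36*s^3 + 9*s^2 + 1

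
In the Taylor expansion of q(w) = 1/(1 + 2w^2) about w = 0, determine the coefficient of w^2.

Apply the Taylor formula c_k = f^(k)(a)/k!.
q(0) = 1
q′(0) = 0
q′′(0) = -4
Dividing each by k! gives the coefficients c_0, ..., c_2.

-2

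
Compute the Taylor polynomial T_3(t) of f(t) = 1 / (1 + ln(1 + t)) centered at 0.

Use the geometric series for the reciprocal, then substitute.
f(0) = 1
f′(0) = -1
f′′(0) = 3
f′′′(0) = -14
The Taylor polynomial is Σ f^(k)(0)/k! · t^k.

-7*t^3/3 + 3*t^2/2 - t + 1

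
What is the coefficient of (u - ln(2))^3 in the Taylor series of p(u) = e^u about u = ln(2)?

p(ln(2)) = 2
p′(ln(2)) = 2
p′′(ln(2)) = 2
p′′′(ln(2)) = 2
So c_3 = p′′′(ln(2))/3! = 1/3.

1/3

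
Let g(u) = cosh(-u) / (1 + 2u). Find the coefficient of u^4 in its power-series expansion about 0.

433/24

Multiply the two series term by term and collect like powers.
g(0) = 1
g′(0) = -2
g′′(0) = 9
g′′′(0) = -54
g^(4)(0) = 433
Then c_k = g^(k)(0)/k! gives each Taylor coefficient.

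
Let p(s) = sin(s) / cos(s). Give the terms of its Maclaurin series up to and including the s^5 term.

Write the quotient as an unknown series and match coefficients against numerator = denominator · series.
p(0) = 0
p′(0) = 1
p′′(0) = 0
p′′′(0) = 2
p^(4)(0) = 0
p^(5)(0) = 16

2*s^5/15 + s^3/3 + s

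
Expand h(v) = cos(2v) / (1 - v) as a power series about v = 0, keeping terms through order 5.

Multiply the two series term by term and collect like powers.

-v^5/3 - v^4/3 - v^3 - v^2 + v + 1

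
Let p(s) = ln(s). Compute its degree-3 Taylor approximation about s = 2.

(s - 2)^3/24 - (s - 2)^2/8 + (s - 2)/2 + ln(2)

Apply the Taylor formula c_k = f^(k)(a)/k!.
[(s - 2)^0] = ln(2);  [(s - 2)^1] = 1/2;  [(s - 2)^2] = -1/8;  [(s - 2)^3] = 1/24.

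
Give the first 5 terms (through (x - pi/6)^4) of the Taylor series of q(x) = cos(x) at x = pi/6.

sqrt(3)*(x - pi/6)^4/48 + (x - pi/6)^3/12 - sqrt(3)*(x - pi/6)^2/4 - (x - pi/6)/2 + sqrt(3)/2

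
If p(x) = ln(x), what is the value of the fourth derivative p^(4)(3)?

From the series, [(x - 3)^4] p = -1/324; multiply by 4! = 24 to get -2/27.

-2/27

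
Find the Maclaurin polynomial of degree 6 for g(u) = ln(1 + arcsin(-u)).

-19*u^6/45 - 53*u^5/120 - 5*u^4/12 - u^3/2 - u^2/2 - u

Substitute the inner expansion into the outer series and collect powers.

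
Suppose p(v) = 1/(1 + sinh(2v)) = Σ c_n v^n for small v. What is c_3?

-28/3

Let u equal the inner series; expand the outer function in u and truncate.
p(0) = 1
p′(0) = -2
p′′(0) = 8
p′′′(0) = -56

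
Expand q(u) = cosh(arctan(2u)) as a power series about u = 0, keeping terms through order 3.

Compose series: expand the inner function first, then feed it into the outer expansion.
q(0) = 1
q′(0) = 0
q′′(0) = 4
q′′′(0) = 0
The Taylor polynomial is Σ q^(k)(0)/k! · u^k.

2*u^2 + 1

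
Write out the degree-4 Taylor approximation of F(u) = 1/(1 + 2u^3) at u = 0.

Compute the successive derivatives at the expansion point and divide by k!.
[u^0] = 1;  [u^1] = 0;  [u^2] = 0;  [u^3] = -2;  [u^4] = 0.

1 - 2*u^3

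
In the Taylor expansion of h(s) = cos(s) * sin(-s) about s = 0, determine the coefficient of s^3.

2/3

Write out both Maclaurin series and multiply, keeping only the needed powers.
h(0) = 0
h′(0) = -1
h′′(0) = 0
h′′′(0) = 4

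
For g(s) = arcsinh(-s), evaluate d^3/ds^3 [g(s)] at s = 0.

1

Apply the Taylor formula c_k = f^(k)(a)/k!.
The coefficient of s^3 in the expansion is 1/6, so g′′′(0) = 3! * (1/6) = 1.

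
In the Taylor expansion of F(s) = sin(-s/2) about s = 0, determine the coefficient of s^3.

c_3 = F′′′(0)/3! = 1/48.

1/48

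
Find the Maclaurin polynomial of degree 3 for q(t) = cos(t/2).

1 - t^2/8

q(0) = 1
q′(0) = 0
q′′(0) = -1/4
q′′′(0) = 0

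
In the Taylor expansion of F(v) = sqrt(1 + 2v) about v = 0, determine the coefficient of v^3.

F(0) = 1
F′(0) = 1
F′′(0) = -1
F′′′(0) = 3
The Taylor polynomial is Σ F^(k)(0)/k! · v^k.

1/2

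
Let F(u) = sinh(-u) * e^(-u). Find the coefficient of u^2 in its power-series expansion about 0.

1

Write out both Maclaurin series and multiply, keeping only the needed powers.
So c_2 = F′′(0)/2! = 1.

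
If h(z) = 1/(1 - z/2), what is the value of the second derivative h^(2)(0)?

1/2

The coefficient of z^2 in the expansion is 1/4, so h′′(0) = 2! * (1/4) = 1/2.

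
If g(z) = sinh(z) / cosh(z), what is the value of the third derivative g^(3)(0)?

Divide the numerator series by the denominator series (power-series long division).
From the series, [z^3] g = -1/3; multiply by 3! = 6 to get -2.

-2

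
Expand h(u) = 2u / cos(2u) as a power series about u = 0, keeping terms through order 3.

4*u^3 + 2*u

Divide the numerator series by the denominator series (power-series long division).
[u^0] = 0;  [u^1] = 2;  [u^2] = 0;  [u^3] = 4.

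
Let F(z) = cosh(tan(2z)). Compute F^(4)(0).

144

Substitute the inner expansion into the outer series and collect powers.
From the series, [z^4] F = 6; multiply by 4! = 24 to get 144.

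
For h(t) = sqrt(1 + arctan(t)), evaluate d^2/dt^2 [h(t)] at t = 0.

-1/4

Plug the Maclaurin series of the inner function into that of the outer and collect terms.
From the series, [t^2] h = -1/8; multiply by 2! = 2 to get -1/4.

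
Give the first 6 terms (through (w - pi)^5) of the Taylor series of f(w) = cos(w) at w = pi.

Use the known series and substitute for the argument.
f(pi) = -1
f′(pi) = 0
f′′(pi) = 1
f′′′(pi) = 0
f^(4)(pi) = -1
f^(5)(pi) = 0

-(w - pi)^4/24 + (w - pi)^2/2 - 1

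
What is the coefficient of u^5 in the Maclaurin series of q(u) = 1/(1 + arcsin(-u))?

Plug the Maclaurin series of the inner function into that of the outer and collect terms.
q(0) = 1
q′(0) = 1
q′′(0) = 2
q′′′(0) = 7
q^(4)(0) = 32
q^(5)(0) = 189
So c_5 = q^(5)(0)/5! = 63/40.

63/40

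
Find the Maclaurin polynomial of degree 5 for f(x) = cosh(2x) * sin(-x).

-41*x^5/120 - 11*x^3/6 - x

Multiply the two series term by term and collect like powers.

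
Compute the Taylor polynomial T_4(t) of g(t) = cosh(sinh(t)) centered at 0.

Compose series: expand the inner function first, then feed it into the outer expansion.

5*t^4/24 + t^2/2 + 1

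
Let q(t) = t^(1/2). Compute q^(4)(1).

-15/16

Apply the Taylor formula c_k = f^(k)(a)/k!.
From the series, [(t - 1)^4] q = -5/128; multiply by 4! = 24 to get -15/16.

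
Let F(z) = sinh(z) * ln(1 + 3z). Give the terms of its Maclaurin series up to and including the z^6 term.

401*z^6/8 - 21*z^5 + 19*z^4/2 - 9*z^3/2 + 3*z^2

Multiply the two series term by term and collect like powers.
F(0) = 0
F′(0) = 0
F′′(0) = 6
F′′′(0) = -27
F^(4)(0) = 228
F^(5)(0) = -2520
F^(6)(0) = 36090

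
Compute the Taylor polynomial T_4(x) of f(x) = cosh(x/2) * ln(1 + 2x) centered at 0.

-17*x^4/4 + 35*x^3/12 - 2*x^2 + 2*x

Expand each factor separately, then convolve coefficients.
f(0) = 0
f′(0) = 2
f′′(0) = -4
f′′′(0) = 35/2
f^(4)(0) = -102
The Taylor polynomial is Σ f^(k)(0)/k! · x^k.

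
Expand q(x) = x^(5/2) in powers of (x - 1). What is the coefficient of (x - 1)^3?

Differentiate repeatedly and evaluate at the center.
q(1) = 1
q′(1) = 5/2
q′′(1) = 15/4
q′′′(1) = 15/8
So c_3 = q′′′(1)/3! = 5/16.

5/16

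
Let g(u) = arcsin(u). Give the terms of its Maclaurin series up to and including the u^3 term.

u^3/6 + u

g(0) = 0
g′(0) = 1
g′′(0) = 0
g′′′(0) = 1
Dividing each by k! gives the coefficients c_0, ..., c_3.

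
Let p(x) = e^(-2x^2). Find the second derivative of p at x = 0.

The coefficient of x^2 in the expansion is -2, so p′′(0) = 2! * (-2) = -4.

-4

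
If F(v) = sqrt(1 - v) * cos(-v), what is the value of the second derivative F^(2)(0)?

Take the Cauchy product of the two expansions.
The coefficient of v^2 in the expansion is -5/8, so F′′(0) = 2! * (-5/8) = -5/4.

-5/4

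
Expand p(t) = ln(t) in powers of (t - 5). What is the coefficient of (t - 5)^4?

-1/2500

Use the known series and substitute for the argument.
p(5) = ln(5)
p′(5) = 1/5
p′′(5) = -1/25
p′′′(5) = 2/125
p^(4)(5) = -6/625
So c_4 = p^(4)(5)/4! = -1/2500.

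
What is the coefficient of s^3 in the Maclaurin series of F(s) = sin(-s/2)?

1/48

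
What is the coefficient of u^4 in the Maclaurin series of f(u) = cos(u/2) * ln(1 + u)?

Take the Cauchy product of the two expansions.
So c_4 = f^(4)(0)/4! = -3/16.

-3/16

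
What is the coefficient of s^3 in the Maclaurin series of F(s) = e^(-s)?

-1/6

F(0) = 1
F′(0) = -1
F′′(0) = 1
F′′′(0) = -1
So c_3 = F′′′(0)/3! = -1/6.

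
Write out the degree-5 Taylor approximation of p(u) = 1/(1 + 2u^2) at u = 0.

4*u^4 - 2*u^2 + 1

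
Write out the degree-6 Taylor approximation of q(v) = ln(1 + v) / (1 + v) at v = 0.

-49*v^6/20 + 137*v^5/60 - 25*v^4/12 + 11*v^3/6 - 3*v^2/2 + v

Expand each factor separately, then convolve coefficients.
q(0) = 0
q′(0) = 1
q′′(0) = -3
q′′′(0) = 11
q^(4)(0) = -50
q^(5)(0) = 274
q^(6)(0) = -1764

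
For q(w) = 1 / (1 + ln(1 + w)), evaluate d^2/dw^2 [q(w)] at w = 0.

Write 1/(1+u) = 1 - u + u^2 - u^3 + ... and substitute the series for u.
The coefficient of w^2 in the expansion is 3/2, so q′′(0) = 2! * (3/2) = 3.

3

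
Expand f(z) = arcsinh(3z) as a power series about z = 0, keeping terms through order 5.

729*z^5/40 - 9*z^3/2 + 3*z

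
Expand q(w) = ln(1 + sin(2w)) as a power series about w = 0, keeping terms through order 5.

4*w^5/3 - 4*w^4/3 + 4*w^3/3 - 2*w^2 + 2*w

Substitute the inner expansion into the outer series and collect powers.
[w^0] = 0;  [w^1] = 2;  [w^2] = -2;  [w^3] = 4/3;  [w^4] = -4/3;  [w^5] = 4/3.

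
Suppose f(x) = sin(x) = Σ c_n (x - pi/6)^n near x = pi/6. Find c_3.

-sqrt(3)/12

[(x - pi/6)^0] = 1/2;  [(x - pi/6)^1] = sqrt(3)/2;  [(x - pi/6)^2] = -1/4;  [(x - pi/6)^3] = -sqrt(3)/12.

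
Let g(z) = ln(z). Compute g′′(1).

Differentiate repeatedly and evaluate at the center.
From the series, [(z - 1)^2] g = -1/2; multiply by 2! = 2 to get -1.

-1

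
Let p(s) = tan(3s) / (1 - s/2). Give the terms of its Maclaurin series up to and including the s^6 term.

Multiply the two series term by term and collect like powers.
[s^0] = 0;  [s^1] = 3;  [s^2] = 3/2;  [s^3] = 39/4;  [s^4] = 39/8;  [s^5] = 2787/80;  [s^6] = 2787/160.

2787*s^6/160 + 2787*s^5/80 + 39*s^4/8 + 39*s^3/4 + 3*s^2/2 + 3*s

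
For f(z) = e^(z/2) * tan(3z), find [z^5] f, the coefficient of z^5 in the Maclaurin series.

21461/640

Take the Cauchy product of the two expansions.
So c_5 = f^(5)(0)/5! = 21461/640.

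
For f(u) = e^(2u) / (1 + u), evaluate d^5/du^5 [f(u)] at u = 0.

Multiply the two series term by term and collect like powers.
The coefficient of u^5 in the expansion is -1/15, so f^(5)(0) = 5! * (-1/15) = -8.

-8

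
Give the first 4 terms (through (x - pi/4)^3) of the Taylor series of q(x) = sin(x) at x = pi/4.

-sqrt(2)*(x - pi/4)^3/12 - sqrt(2)*(x - pi/4)^2/4 + sqrt(2)*(x - pi/4)/2 + sqrt(2)/2

q(pi/4) = sqrt(2)/2
q′(pi/4) = sqrt(2)/2
q′′(pi/4) = -sqrt(2)/2
q′′′(pi/4) = -sqrt(2)/2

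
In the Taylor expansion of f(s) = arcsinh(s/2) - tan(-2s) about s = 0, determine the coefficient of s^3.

127/48

Combine the two series term by term.
[s^0] = 0;  [s^1] = 5/2;  [s^2] = 0;  [s^3] = 127/48.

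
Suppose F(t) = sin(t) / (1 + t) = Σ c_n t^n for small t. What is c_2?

-1

Multiply the two series term by term and collect like powers.
[t^0] = 0;  [t^1] = 1;  [t^2] = -1.
So c_2 = F′′(0)/2! = -1.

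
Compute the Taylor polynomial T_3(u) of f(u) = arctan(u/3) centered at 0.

f(0) = 0
f′(0) = 1/3
f′′(0) = 0
f′′′(0) = -2/27
The Taylor polynomial is Σ f^(k)(0)/k! · u^k.

-u^3/81 + u/3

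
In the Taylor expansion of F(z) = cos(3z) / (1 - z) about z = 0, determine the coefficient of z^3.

-7/2

Expand each factor separately, then convolve coefficients.
F(0) = 1
F′(0) = 1
F′′(0) = -7
F′′′(0) = -21
So c_3 = F′′′(0)/3! = -7/2.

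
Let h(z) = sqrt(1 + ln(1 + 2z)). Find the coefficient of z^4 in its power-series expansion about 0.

Let u equal the inner series; expand the outer function in u and truncate.
h(0) = 1
h′(0) = 1
h′′(0) = -3
h′′′(0) = 17
h^(4)(0) = -143
Then c_k = h^(k)(0)/k! gives each Taylor coefficient.

-143/24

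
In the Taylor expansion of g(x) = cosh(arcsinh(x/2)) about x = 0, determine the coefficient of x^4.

Compose series: expand the inner function first, then feed it into the outer expansion.
g(0) = 1
g′(0) = 0
g′′(0) = 1/4
g′′′(0) = 0
g^(4)(0) = -3/16
So c_4 = g^(4)(0)/4! = -1/128.

-1/128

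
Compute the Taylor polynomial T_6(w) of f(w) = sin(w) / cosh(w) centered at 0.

3*w^5/10 - 2*w^3/3 + w

Invert the denominator's series and multiply.
f(0) = 0
f′(0) = 1
f′′(0) = 0
f′′′(0) = -4
f^(4)(0) = 0
f^(5)(0) = 36
f^(6)(0) = 0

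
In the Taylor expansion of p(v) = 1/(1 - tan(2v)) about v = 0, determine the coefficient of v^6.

7808/45

Substitute the inner expansion into the outer series and collect powers.
p(0) = 1
p′(0) = 2
p′′(0) = 8
p′′′(0) = 64
p^(4)(0) = 640
p^(5)(0) = 8192
p^(6)(0) = 124928
The Taylor polynomial is Σ p^(k)(0)/k! · v^k.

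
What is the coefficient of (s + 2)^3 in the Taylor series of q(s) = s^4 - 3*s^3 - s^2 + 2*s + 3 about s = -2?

-11

q(-2) = 35
q′(-2) = -62
q′′(-2) = 82
q′′′(-2) = -66
So c_3 = q′′′(-2)/3! = -11.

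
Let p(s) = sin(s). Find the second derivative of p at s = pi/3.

-sqrt(3)/2

The coefficient of (s - pi/3)^2 in the expansion is -sqrt(3)/4, so p′′(pi/3) = 2! * (-sqrt(3)/4) = -sqrt(3)/2.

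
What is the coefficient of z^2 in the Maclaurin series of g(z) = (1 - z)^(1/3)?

-1/9

Compute the successive derivatives at the expansion point and divide by k!.
g(0) = 1
g′(0) = -1/3
g′′(0) = -2/9
Dividing each by k! gives the coefficients c_0, ..., c_2.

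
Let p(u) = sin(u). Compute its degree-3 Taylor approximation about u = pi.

(u - pi)^3/6 - (u - pi)

Apply the Taylor formula c_k = f^(k)(a)/k!.
p(pi) = 0
p′(pi) = -1
p′′(pi) = 0
p′′′(pi) = 1
Dividing each by k! gives the coefficients c_0, ..., c_3.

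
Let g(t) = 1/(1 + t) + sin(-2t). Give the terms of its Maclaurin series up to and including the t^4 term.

Combine the two series term by term.
[t^0] = 1;  [t^1] = -3;  [t^2] = 1;  [t^3] = 1/3;  [t^4] = 1.

t^4 + t^3/3 + t^2 - 3*t + 1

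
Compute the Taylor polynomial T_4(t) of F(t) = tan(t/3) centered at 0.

Use the known series and substitute for the argument.
F(0) = 0
F′(0) = 1/3
F′′(0) = 0
F′′′(0) = 2/27
F^(4)(0) = 0

t^3/81 + t/3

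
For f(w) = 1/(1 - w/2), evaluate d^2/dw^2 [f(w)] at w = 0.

1/2

The coefficient of w^2 in the expansion is 1/4, so f′′(0) = 2! * (1/4) = 1/2.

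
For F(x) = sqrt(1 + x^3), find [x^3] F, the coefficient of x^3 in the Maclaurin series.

1/2

Compute the successive derivatives at the expansion point and divide by k!.
[x^0] = 1;  [x^1] = 0;  [x^2] = 0;  [x^3] = 1/2.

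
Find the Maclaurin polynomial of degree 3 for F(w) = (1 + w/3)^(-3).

-10*w^3/27 + 2*w^2/3 - w + 1

F(0) = 1
F′(0) = -1
F′′(0) = 4/3
F′′′(0) = -20/9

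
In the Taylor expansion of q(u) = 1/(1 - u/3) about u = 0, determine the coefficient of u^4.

[u^0] = 1;  [u^1] = 1/3;  [u^2] = 1/9;  [u^3] = 1/27;  [u^4] = 1/81.

1/81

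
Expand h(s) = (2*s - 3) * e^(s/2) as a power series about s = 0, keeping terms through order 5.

Distribute the polynomial across the series and collect like powers.

17*s^5/3840 + 13*s^4/384 + 3*s^3/16 + 5*s^2/8 + s/2 - 3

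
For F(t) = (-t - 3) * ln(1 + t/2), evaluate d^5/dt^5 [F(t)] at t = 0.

-3/8

Distribute the polynomial across the series and collect like powers.
The coefficient of t^5 in the expansion is -1/320, so F^(5)(0) = 5! * (-1/320) = -3/8.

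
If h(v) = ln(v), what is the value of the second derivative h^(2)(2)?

-1/4

The coefficient of (v - 2)^2 in the expansion is -1/8, so h′′(2) = 2! * (-1/8) = -1/4.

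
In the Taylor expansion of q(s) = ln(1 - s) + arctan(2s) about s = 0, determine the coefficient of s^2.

Expand each term separately and add.
q(0) = 0
q′(0) = 1
q′′(0) = -1

-1/2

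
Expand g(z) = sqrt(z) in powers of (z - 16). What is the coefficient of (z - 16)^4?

-5/2097152

g(16) = 4
g′(16) = 1/8
g′′(16) = -1/256
g′′′(16) = 3/8192
g^(4)(16) = -15/262144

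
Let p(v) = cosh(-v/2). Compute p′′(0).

The coefficient of v^2 in the expansion is 1/8, so p′′(0) = 2! * (1/8) = 1/4.

1/4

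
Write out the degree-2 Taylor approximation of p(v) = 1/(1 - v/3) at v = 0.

p(0) = 1
p′(0) = 1/3
p′′(0) = 2/9
The Taylor polynomial is Σ p^(k)(0)/k! · v^k.

v^2/9 + v/3 + 1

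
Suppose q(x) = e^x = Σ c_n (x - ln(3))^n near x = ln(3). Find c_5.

Use the known series and substitute for the argument.
q(ln(3)) = 3
q′(ln(3)) = 3
q′′(ln(3)) = 3
q′′′(ln(3)) = 3
q^(4)(ln(3)) = 3
q^(5)(ln(3)) = 3
The Taylor polynomial is Σ q^(k)(ln(3))/k! · (x - ln(3))^k.

1/40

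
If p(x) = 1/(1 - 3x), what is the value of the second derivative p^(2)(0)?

Differentiate repeatedly and evaluate at the center.
From the series, [x^2] p = 9; multiply by 2! = 2 to get 18.

18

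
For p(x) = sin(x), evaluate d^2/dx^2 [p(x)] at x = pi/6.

-1/2

From the series, [(x - pi/6)^2] p = -1/4; multiply by 2! = 2 to get -1/2.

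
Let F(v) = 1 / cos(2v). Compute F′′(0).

Write the quotient as an unknown series and match coefficients against numerator = denominator · series.
The coefficient of v^2 in the expansion is 2, so F′′(0) = 2! * (2) = 4.

4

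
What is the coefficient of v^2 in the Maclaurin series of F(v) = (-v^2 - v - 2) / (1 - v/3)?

Multiply each power in the prefactor through the base expansion.
F(0) = -2
F′(0) = -5/3
F′′(0) = -28/9
So c_2 = F′′(0)/2! = -14/9.

-14/9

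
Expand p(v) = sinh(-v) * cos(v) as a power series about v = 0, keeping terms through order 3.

Expand each factor separately, then convolve coefficients.
p(0) = 0
p′(0) = -1
p′′(0) = 0
p′′′(0) = 2
Then c_k = p^(k)(0)/k! gives each Taylor coefficient.

v^3/3 - v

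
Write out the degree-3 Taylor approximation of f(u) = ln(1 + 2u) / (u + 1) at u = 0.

Multiply the numerator's expansion by the denominator's geometric series.

20*u^3/3 - 4*u^2 + 2*u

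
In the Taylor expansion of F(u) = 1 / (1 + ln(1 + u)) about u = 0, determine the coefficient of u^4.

11/3

Expand as Σ (-1)^k u^k with u equal to the inner function's series.
F(0) = 1
F′(0) = -1
F′′(0) = 3
F′′′(0) = -14
F^(4)(0) = 88
So c_4 = F^(4)(0)/4! = 11/3.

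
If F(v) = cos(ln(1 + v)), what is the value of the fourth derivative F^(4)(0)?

-10

Plug the Maclaurin series of the inner function into that of the outer and collect terms.
From the series, [v^4] F = -5/12; multiply by 4! = 24 to get -10.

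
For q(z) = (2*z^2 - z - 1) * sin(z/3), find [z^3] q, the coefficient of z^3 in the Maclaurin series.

Multiply each power in the prefactor through the base expansion.
[z^0] = 0;  [z^1] = -1/3;  [z^2] = -1/3;  [z^3] = 109/162.
So c_3 = q′′′(0)/3! = 109/162.

109/162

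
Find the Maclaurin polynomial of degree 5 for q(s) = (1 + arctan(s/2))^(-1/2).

Substitute the inner expansion into the outer series and collect powers.
q(0) = 1
q′(0) = -1/4
q′′(0) = 3/16
q′′′(0) = -7/64
q^(4)(0) = 9/256
q^(5)(0) = -129/1024
Then c_k = q^(k)(0)/k! gives each Taylor coefficient.

-43*s^5/40960 + 3*s^4/2048 - 7*s^3/384 + 3*s^2/32 - s/4 + 1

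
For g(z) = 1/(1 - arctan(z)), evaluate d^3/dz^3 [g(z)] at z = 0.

Plug the Maclaurin series of the inner function into that of the outer and collect terms.
The coefficient of z^3 in the expansion is 2/3, so g′′′(0) = 3! * (2/3) = 4.

4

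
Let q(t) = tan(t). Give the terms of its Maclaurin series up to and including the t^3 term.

t^3/3 + t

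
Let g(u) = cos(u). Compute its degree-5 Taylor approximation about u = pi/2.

-(u - pi/2)^5/120 + (u - pi/2)^3/6 - (u - pi/2)

[(u - pi/2)^0] = 0;  [(u - pi/2)^1] = -1;  [(u - pi/2)^2] = 0;  [(u - pi/2)^3] = 1/6;  [(u - pi/2)^4] = 0;  [(u - pi/2)^5] = -1/120.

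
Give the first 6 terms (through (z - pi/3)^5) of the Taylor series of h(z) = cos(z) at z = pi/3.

-sqrt(3)*(z - pi/3)^5/240 + (z - pi/3)^4/48 + sqrt(3)*(z - pi/3)^3/12 - (z - pi/3)^2/4 - sqrt(3)*(z - pi/3)/2 + 1/2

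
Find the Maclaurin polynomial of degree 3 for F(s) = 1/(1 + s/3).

-s^3/27 + s^2/9 - s/3 + 1

F(0) = 1
F′(0) = -1/3
F′′(0) = 2/9
F′′′(0) = -2/9
Then c_k = F^(k)(0)/k! gives each Taylor coefficient.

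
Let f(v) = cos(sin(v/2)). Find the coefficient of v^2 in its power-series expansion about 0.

Substitute the inner expansion into the outer series and collect powers.
f(0) = 1
f′(0) = 0
f′′(0) = -1/4

-1/8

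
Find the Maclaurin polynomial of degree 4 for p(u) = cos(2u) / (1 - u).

-u^4/3 - u^3 - u^2 + u + 1

Expand 1/(denominator) as a geometric series and multiply by the numerator's series.
[u^0] = 1;  [u^1] = 1;  [u^2] = -1;  [u^3] = -1;  [u^4] = -1/3.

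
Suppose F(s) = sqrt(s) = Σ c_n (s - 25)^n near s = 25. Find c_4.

-1/2000000

F(25) = 5
F′(25) = 1/10
F′′(25) = -1/500
F′′′(25) = 3/25000
F^(4)(25) = -3/250000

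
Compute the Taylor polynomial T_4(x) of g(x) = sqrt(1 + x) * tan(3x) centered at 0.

Multiply the two series term by term and collect like powers.
g(0) = 0
g′(0) = 3
g′′(0) = 3
g′′′(0) = 207/4
g^(4)(0) = 225/2
The Taylor polynomial is Σ g^(k)(0)/k! · x^k.

75*x^4/16 + 69*x^3/8 + 3*x^2/2 + 3*x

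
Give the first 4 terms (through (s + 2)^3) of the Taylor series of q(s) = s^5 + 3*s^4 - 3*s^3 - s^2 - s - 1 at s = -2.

q(-2) = 37
q′(-2) = -49
q′′(-2) = 18
q′′′(-2) = 78
The Taylor polynomial is Σ q^(k)(-2)/k! · (s + 2)^k.

13*(s + 2)^3 + 9*(s + 2)^2 - 49*(s + 2) + 37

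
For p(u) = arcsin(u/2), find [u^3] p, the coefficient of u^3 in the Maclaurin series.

1/48

[u^0] = 0;  [u^1] = 1/2;  [u^2] = 0;  [u^3] = 1/48.
So c_3 = p′′′(0)/3! = 1/48.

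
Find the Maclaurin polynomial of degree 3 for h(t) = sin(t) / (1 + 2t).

Multiply the two series term by term and collect like powers.
h(0) = 0
h′(0) = 1
h′′(0) = -4
h′′′(0) = 23
Dividing each by k! gives the coefficients c_0, ..., c_3.

23*t^3/6 - 2*t^2 + t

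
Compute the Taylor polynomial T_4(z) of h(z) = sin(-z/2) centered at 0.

z^3/48 - z/2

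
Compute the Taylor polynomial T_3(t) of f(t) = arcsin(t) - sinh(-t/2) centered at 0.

3*t^3/16 + 3*t/2

Expand each term separately and add.
f(0) = 0
f′(0) = 3/2
f′′(0) = 0
f′′′(0) = 9/8
The Taylor polynomial is Σ f^(k)(0)/k! · t^k.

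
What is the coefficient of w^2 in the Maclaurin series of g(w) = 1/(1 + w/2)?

1/4

Use the known series and substitute for the argument.
g(0) = 1
g′(0) = -1/2
g′′(0) = 1/2
The Taylor polynomial is Σ g^(k)(0)/k! · w^k.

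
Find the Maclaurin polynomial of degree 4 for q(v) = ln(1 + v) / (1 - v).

7*v^4/12 + 5*v^3/6 + v^2/2 + v

Take the Cauchy product of the two expansions.
[v^0] = 0;  [v^1] = 1;  [v^2] = 1/2;  [v^3] = 5/6;  [v^4] = 7/12.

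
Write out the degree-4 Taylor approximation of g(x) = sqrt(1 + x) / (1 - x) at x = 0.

Expand each factor separately, then convolve coefficients.
g(0) = 1
g′(0) = 3/2
g′′(0) = 11/4
g′′′(0) = 69/8
g^(4)(0) = 537/16
The Taylor polynomial is Σ g^(k)(0)/k! · x^k.

179*x^4/128 + 23*x^3/16 + 11*x^2/8 + 3*x/2 + 1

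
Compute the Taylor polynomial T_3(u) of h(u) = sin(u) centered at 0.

Apply the Taylor formula c_k = f^(k)(a)/k!.
h(0) = 0
h′(0) = 1
h′′(0) = 0
h′′′(0) = -1
Dividing each by k! gives the coefficients c_0, ..., c_3.

-u^3/6 + u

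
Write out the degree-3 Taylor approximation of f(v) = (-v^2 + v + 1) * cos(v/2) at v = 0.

-v^3/8 - 9*v^2/8 + v + 1

Distribute the polynomial across the series and collect like powers.
[v^0] = 1;  [v^1] = 1;  [v^2] = -9/8;  [v^3] = -1/8.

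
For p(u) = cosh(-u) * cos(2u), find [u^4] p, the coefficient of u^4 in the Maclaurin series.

Expand each factor separately, then convolve coefficients.
[u^0] = 1;  [u^1] = 0;  [u^2] = -3/2;  [u^3] = 0;  [u^4] = -7/24.
So c_4 = p^(4)(0)/4! = -7/24.

-7/24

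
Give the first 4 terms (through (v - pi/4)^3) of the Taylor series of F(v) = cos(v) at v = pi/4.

sqrt(2)*(v - pi/4)^3/12 - sqrt(2)*(v - pi/4)^2/4 - sqrt(2)*(v - pi/4)/2 + sqrt(2)/2

F(pi/4) = sqrt(2)/2
F′(pi/4) = -sqrt(2)/2
F′′(pi/4) = -sqrt(2)/2
F′′′(pi/4) = sqrt(2)/2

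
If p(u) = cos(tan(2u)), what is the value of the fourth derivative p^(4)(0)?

-112

Let u equal the inner series; expand the outer function in u and truncate.
The coefficient of u^4 in the expansion is -14/3, so p^(4)(0) = 4! * (-14/3) = -112.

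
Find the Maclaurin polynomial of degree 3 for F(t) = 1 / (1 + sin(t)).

Expand as Σ (-1)^k u^k with u equal to the inner function's series.
F(0) = 1
F′(0) = -1
F′′(0) = 2
F′′′(0) = -5
The Taylor polynomial is Σ F^(k)(0)/k! · t^k.

-5*t^3/6 + t^2 - t + 1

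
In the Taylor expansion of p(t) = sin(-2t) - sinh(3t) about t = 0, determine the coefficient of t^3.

Combine the two series term by term.
p(0) = 0
p′(0) = -5
p′′(0) = 0
p′′′(0) = -19
So c_3 = p′′′(0)/3! = -19/6.

-19/6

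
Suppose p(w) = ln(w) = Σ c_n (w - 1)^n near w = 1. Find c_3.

p(1) = 0
p′(1) = 1
p′′(1) = -1
p′′′(1) = 2
The Taylor polynomial is Σ p^(k)(1)/k! · (w - 1)^k.

1/3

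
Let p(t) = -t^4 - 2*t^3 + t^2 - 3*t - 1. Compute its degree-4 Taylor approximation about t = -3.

-(t + 3)^4 + 10*(t + 3)^3 - 35*(t + 3)^2 + 45*(t + 3) - 10

Compute the successive derivatives at the expansion point and divide by k!.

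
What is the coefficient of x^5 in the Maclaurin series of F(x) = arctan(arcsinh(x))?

53/120

Plug the Maclaurin series of the inner function into that of the outer and collect terms.
[x^0] = 0;  [x^1] = 1;  [x^2] = 0;  [x^3] = -1/2;  [x^4] = 0;  [x^5] = 53/120.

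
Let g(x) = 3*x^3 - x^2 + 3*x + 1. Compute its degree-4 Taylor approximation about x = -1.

3*(x + 1)^3 - 10*(x + 1)^2 + 14*(x + 1) - 6

Differentiate repeatedly and evaluate at the center.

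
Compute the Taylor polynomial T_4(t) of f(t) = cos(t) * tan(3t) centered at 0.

15*t^3/2 + 3*t

Multiply the two series term by term and collect like powers.
f(0) = 0
f′(0) = 3
f′′(0) = 0
f′′′(0) = 45
f^(4)(0) = 0
Dividing each by k! gives the coefficients c_0, ..., c_4.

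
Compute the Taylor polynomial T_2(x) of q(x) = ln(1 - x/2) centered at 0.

-x^2/8 - x/2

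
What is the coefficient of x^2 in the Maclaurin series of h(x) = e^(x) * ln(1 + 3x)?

Expand each factor separately, then convolve coefficients.

-3/2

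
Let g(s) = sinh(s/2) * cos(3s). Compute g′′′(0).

Multiply the two series term by term and collect like powers.
From the series, [s^3] g = -107/48; multiply by 3! = 6 to get -107/8.

-107/8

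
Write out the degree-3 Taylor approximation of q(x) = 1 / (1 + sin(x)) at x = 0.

-5*x^3/6 + x^2 - x + 1

Expand as Σ (-1)^k u^k with u equal to the inner function's series.
q(0) = 1
q′(0) = -1
q′′(0) = 2
q′′′(0) = -5
The Taylor polynomial is Σ q^(k)(0)/k! · x^k.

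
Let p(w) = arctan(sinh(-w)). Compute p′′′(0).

Plug the Maclaurin series of the inner function into that of the outer and collect terms.
The coefficient of w^3 in the expansion is 1/6, so p′′′(0) = 3! * (1/6) = 1.

1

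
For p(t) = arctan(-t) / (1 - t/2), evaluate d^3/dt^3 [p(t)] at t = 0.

Take the Cauchy product of the two expansions.
The coefficient of t^3 in the expansion is 1/12, so p′′′(0) = 3! * (1/12) = 1/2.

1/2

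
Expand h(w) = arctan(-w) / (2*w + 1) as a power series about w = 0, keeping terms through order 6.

446*w^6/15 - 223*w^5/15 + 22*w^4/3 - 11*w^3/3 + 2*w^2 - w

Multiply the numerator's expansion by the denominator's geometric series.
h(0) = 0
h′(0) = -1
h′′(0) = 4
h′′′(0) = -22
h^(4)(0) = 176
h^(5)(0) = -1784
h^(6)(0) = 21408
The Taylor polynomial is Σ h^(k)(0)/k! · w^k.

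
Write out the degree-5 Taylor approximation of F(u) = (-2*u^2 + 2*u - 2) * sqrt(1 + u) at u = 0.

Multiply each power in the prefactor through the base expansion.
F(0) = -2
F′(0) = 1
F′′(0) = -3/2
F′′′(0) = -33/4
F^(4)(0) = 87/8
F^(5)(0) = -495/16

-33*u^5/128 + 29*u^4/64 - 11*u^3/8 - 3*u^2/4 + u - 2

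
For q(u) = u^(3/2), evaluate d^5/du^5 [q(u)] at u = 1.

Use the known series and substitute for the argument.
The coefficient of (u - 1)^5 in the expansion is -3/256, so q^(5)(1) = 5! * (-3/256) = -45/32.

-45/32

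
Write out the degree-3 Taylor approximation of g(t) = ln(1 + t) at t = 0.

Use the known series and substitute for the argument.

t^3/3 - t^2/2 + t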